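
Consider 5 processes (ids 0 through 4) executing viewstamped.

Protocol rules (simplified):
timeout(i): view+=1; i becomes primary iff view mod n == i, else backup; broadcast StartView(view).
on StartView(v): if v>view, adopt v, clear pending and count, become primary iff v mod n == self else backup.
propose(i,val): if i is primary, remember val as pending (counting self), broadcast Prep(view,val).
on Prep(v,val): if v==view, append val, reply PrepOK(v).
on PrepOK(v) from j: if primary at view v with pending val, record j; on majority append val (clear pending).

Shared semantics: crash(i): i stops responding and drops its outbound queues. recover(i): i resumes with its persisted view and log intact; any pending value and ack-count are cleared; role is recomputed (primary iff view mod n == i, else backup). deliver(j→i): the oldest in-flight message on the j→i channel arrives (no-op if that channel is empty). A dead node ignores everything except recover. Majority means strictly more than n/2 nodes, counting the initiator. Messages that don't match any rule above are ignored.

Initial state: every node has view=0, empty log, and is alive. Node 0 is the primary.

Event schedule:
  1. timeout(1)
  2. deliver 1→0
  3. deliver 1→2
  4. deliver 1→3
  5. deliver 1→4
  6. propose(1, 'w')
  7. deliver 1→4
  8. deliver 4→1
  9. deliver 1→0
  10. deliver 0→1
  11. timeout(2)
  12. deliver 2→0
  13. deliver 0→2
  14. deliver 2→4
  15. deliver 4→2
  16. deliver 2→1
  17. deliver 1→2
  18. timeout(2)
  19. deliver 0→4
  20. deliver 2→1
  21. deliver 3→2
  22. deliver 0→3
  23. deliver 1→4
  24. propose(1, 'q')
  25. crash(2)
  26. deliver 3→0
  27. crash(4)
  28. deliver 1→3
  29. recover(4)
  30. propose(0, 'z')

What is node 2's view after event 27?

3

[1] timeout(1) → N1(prim v1 [-])
[2] deliver 1→0 → N0(back v1 [-])
[3] deliver 1→2 → N2(back v1 [-])
[4] deliver 1→3 → N3(back v1 [-])
[5] deliver 1→4 → N4(back v1 [-])
[6] propose(1,'w') → ∅
[7] deliver 1→4 → N4(back v1 [w])
[8] deliver 4→1 → ∅
[9] deliver 1→0 → N0(back v1 [w])
[10] deliver 0→1 → N1(prim v1 [w])
[11] timeout(2) → N2(prim v2 [-])
[12] deliver 2→0 → N0(back v2 [w])
[13] deliver 0→2 → ∅
[14] deliver 2→4 → N4(back v2 [w])
[15] deliver 4→2 → ∅
[16] deliver 2→1 → N1(back v2 [w])
[17] deliver 1→2 → ∅
[18] timeout(2) → N2(back v3 [-])
[19] deliver 0→4 → ∅
[20] deliver 2→1 → N1(back v3 [w])
[21] deliver 3→2 → ∅
[22] deliver 0→3 → ∅
[23] deliver 1→4 → ∅
[24] propose(1,'q') → ∅
[25] crash(2) → N2(✗back v3 [-])
[26] deliver 3→0 → ∅
[27] crash(4) → N4(✗back v2 [w])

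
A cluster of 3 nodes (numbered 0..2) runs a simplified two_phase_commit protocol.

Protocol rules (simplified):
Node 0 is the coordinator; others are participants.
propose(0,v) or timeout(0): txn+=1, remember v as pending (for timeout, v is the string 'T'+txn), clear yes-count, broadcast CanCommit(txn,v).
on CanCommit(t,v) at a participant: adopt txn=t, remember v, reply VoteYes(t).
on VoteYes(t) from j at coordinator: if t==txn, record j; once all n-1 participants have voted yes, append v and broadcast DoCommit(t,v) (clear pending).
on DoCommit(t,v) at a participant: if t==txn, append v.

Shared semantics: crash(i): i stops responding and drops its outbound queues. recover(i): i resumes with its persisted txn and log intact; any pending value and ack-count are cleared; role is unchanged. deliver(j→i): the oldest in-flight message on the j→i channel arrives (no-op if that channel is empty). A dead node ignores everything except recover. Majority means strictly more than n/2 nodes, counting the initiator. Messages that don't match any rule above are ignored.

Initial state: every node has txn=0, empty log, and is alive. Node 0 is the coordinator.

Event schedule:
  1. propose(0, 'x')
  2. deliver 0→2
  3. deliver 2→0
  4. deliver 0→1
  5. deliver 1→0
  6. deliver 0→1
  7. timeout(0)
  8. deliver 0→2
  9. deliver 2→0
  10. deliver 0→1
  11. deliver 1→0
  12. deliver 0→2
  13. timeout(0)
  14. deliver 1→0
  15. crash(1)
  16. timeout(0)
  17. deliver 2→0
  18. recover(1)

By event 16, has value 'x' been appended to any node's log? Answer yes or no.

step 1 propose(0,'x'): 0={coor,t=1,log=-}
step 2 deliver 0→2: 2={part,t=1,log=-}
step 3 deliver 2→0: —
step 4 deliver 0→1: 1={part,t=1,log=-}
step 5 deliver 1→0: 0={coor,t=1,log=x}
step 6 deliver 0→1: 1={part,t=1,log=x}
step 7 timeout(0): 0={coor,t=2,log=x}
step 8 deliver 0→2: 2={part,t=1,log=x}
step 9 deliver 2→0: —
step 10 deliver 0→1: 1={part,t=2,log=x}
step 11 deliver 1→0: —
step 12 deliver 0→2: 2={part,t=2,log=x}
step 13 timeout(0): 0={coor,t=3,log=x}
step 14 deliver 1→0: —
step 15 crash(1): 1={✗part,t=2,log=x}
step 16 timeout(0): 0={coor,t=4,log=x}

yes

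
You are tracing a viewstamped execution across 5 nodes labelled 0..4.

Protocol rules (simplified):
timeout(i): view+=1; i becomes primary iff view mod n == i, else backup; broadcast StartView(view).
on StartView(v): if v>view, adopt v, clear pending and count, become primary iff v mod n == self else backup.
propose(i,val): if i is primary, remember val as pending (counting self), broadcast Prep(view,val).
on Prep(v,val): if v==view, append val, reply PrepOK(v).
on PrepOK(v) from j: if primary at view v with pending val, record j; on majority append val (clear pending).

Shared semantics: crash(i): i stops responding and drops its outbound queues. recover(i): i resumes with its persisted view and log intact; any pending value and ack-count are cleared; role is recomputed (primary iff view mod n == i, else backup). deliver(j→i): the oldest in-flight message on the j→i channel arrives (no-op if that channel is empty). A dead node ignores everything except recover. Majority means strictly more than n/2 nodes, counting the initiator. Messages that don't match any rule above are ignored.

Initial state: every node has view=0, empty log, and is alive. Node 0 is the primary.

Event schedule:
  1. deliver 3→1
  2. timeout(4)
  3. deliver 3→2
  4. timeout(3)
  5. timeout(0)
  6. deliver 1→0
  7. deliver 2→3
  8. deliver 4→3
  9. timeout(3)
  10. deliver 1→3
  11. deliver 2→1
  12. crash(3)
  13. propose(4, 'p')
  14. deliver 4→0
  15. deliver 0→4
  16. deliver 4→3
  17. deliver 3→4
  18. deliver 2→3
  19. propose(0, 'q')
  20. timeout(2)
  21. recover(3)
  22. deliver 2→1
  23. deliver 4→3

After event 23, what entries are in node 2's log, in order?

empty

step 1 deliver 3→1: —
step 2 timeout(4): 4={back,v=1,log=-}
step 3 deliver 3→2: —
step 4 timeout(3): 3={back,v=1,log=-}
step 5 timeout(0): 0={back,v=1,log=-}
step 6 deliver 1→0: —
step 7 deliver 2→3: —
step 8 deliver 4→3: —
step 9 timeout(3): 3={back,v=2,log=-}
step 10 deliver 1→3: —
step 11 deliver 2→1: —
step 12 crash(3): 3={✗back,v=2,log=-}
step 13 propose(4,'p'): —
step 14 deliver 4→0: —
step 15 deliver 0→4: —
step 16 deliver 4→3: —
step 17 deliver 3→4: —
step 18 deliver 2→3: —
step 19 propose(0,'q'): —
step 20 timeout(2): 2={back,v=1,log=-}
step 21 recover(3): 3={back,v=2,log=-}
step 22 deliver 2→1: 1={prim,v=1,log=-}
step 23 deliver 4→3: —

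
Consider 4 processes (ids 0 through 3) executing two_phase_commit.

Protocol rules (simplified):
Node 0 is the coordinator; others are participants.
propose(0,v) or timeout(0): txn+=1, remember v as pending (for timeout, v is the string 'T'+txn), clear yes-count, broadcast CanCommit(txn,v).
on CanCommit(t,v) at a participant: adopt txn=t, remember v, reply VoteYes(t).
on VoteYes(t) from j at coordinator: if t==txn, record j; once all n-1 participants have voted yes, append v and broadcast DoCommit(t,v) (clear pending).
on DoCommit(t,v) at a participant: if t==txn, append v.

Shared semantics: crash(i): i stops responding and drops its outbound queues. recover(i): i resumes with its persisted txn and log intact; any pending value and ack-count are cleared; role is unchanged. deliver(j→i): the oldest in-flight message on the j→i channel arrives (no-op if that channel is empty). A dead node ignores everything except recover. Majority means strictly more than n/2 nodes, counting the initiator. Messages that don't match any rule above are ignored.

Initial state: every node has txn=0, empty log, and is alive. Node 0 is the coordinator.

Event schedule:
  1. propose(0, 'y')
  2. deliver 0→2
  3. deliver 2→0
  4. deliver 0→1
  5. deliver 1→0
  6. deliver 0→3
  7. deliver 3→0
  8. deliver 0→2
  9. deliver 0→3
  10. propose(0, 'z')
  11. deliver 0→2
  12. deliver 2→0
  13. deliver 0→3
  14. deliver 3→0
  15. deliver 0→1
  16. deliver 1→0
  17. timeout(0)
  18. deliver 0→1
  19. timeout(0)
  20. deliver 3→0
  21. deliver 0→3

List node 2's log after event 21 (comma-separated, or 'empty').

y

after 1 — propose(0,'y'): n0:coor/t1/[-]
after 2 — deliver 0→2: n2:part/t1/[-]
after 3 — deliver 2→0: ·
after 4 — deliver 0→1: n1:part/t1/[-]
after 5 — deliver 1→0: ·
after 6 — deliver 0→3: n3:part/t1/[-]
after 7 — deliver 3→0: n0:coor/t1/[y]
after 8 — deliver 0→2: n2:part/t1/[y]
after 9 — deliver 0→3: n3:part/t1/[y]
after 10 — propose(0,'z'): n0:coor/t2/[y]
after 11 — deliver 0→2: n2:part/t2/[y]
after 12 — deliver 2→0: ·
after 13 — deliver 0→3: n3:part/t2/[y]
after 14 — deliver 3→0: ·
after 15 — deliver 0→1: n1:part/t1/[y]
after 16 — deliver 1→0: ·
after 17 — timeout(0): n0:coor/t3/[y]
after 18 — deliver 0→1: n1:part/t2/[y]
after 19 — timeout(0): n0:coor/t4/[y]
after 20 — deliver 3→0: ·
after 21 — deliver 0→3: n3:part/t3/[y]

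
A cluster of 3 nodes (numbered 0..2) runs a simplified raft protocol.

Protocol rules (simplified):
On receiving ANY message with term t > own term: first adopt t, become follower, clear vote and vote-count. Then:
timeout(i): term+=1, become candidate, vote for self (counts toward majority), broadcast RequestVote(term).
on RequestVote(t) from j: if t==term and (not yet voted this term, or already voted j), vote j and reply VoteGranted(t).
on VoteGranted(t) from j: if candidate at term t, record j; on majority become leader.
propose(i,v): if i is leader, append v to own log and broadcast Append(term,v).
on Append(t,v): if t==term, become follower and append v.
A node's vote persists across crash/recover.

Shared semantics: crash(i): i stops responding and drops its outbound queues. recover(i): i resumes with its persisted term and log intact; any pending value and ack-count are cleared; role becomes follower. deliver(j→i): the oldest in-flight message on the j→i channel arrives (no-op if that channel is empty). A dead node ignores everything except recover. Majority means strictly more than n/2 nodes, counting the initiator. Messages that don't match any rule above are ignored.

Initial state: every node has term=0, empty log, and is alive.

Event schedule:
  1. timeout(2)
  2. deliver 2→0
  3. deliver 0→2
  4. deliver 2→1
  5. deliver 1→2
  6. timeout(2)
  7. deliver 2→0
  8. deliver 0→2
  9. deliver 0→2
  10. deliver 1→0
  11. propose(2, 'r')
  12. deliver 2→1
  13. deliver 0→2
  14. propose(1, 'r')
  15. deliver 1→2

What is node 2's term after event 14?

step 1 timeout(2): 2={cand,t=1,log=-}
step 2 deliver 2→0: 0={foll,t=1,log=-}
step 3 deliver 0→2: 2={lead,t=1,log=-}
step 4 deliver 2→1: 1={foll,t=1,log=-}
step 5 deliver 1→2: —
step 6 timeout(2): 2={cand,t=2,log=-}
step 7 deliver 2→0: 0={foll,t=2,log=-}
step 8 deliver 0→2: 2={lead,t=2,log=-}
step 9 deliver 0→2: —
step 10 deliver 1→0: —
step 11 propose(2,'r'): 2={lead,t=2,log=r}
step 12 deliver 2→1: 1={foll,t=2,log=-}
step 13 deliver 0→2: —
step 14 propose(1,'r'): —

2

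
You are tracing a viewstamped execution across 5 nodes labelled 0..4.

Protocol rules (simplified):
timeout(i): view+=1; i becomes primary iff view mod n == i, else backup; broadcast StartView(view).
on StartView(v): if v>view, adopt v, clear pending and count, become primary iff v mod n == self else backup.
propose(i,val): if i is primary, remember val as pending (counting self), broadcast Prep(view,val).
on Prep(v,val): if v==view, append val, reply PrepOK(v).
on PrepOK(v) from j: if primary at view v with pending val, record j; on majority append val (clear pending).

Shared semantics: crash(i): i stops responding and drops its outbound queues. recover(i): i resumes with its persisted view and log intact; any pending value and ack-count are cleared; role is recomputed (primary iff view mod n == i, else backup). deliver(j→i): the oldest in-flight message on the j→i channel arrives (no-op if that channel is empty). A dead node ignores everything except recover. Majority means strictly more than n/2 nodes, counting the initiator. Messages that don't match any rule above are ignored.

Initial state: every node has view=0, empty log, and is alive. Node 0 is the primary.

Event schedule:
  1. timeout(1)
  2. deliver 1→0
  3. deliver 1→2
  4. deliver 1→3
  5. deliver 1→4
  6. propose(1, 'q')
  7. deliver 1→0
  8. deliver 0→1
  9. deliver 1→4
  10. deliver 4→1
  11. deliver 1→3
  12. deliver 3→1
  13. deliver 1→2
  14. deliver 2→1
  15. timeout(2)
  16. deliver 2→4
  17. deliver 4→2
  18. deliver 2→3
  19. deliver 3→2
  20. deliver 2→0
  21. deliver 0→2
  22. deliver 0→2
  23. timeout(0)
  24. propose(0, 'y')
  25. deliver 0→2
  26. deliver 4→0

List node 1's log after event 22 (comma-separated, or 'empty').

1. timeout(1):  <1:prim v1 ->
2. deliver 1→0:  <0:back v1 ->
3. deliver 1→2:  <2:back v1 ->
4. deliver 1→3:  <3:back v1 ->
5. deliver 1→4:  <4:back v1 ->
6. propose(1,'q'):  nop
7. deliver 1→0:  <0:back v1 q>
8. deliver 0→1:  nop
9. deliver 1→4:  <4:back v1 q>
10. deliver 4→1:  <1:prim v1 q>
11. deliver 1→3:  <3:back v1 q>
12. deliver 3→1:  nop
13. deliver 1→2:  <2:back v1 q>
14. deliver 2→1:  nop
15. timeout(2):  <2:prim v2 q>
16. deliver 2→4:  <4:back v2 q>
17. deliver 4→2:  nop
18. deliver 2→3:  <3:back v2 q>
19. deliver 3→2:  nop
20. deliver 2→0:  <0:back v2 q>
21. deliver 0→2:  nop
22. deliver 0→2:  nop

q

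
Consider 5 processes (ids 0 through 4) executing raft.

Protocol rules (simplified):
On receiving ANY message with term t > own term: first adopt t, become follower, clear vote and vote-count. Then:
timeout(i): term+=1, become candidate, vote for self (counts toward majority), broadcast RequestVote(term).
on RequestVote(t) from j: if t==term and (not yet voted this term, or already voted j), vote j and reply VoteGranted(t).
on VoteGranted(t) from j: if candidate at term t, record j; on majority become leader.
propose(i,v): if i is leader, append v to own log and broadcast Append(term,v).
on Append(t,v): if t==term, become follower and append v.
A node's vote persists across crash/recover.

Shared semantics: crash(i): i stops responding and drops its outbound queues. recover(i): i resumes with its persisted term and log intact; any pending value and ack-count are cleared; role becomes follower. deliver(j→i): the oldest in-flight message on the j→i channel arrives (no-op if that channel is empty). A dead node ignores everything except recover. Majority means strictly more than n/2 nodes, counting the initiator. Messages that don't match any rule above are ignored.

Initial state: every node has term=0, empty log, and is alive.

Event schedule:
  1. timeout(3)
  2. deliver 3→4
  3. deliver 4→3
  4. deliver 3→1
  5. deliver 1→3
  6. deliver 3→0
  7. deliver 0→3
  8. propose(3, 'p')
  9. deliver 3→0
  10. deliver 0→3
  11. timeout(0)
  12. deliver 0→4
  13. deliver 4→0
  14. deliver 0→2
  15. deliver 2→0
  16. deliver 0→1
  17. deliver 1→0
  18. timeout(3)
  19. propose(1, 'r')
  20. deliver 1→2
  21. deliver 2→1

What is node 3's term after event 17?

1

e1 timeout(3): 3[cand,t=1,-]
e2 deliver 3→4: 4[foll,t=1,-]
e3 deliver 4→3: ·
e4 deliver 3→1: 1[foll,t=1,-]
e5 deliver 1→3: 3[lead,t=1,-]
e6 deliver 3→0: 0[foll,t=1,-]
e7 deliver 0→3: ·
e8 propose(3,'p'): 3[lead,t=1,p]
e9 deliver 3→0: 0[foll,t=1,p]
e10 deliver 0→3: ·
e11 timeout(0): 0[cand,t=2,p]
e12 deliver 0→4: 4[foll,t=2,-]
e13 deliver 4→0: ·
e14 deliver 0→2: 2[foll,t=2,-]
e15 deliver 2→0: 0[lead,t=2,p]
e16 deliver 0→1: 1[foll,t=2,-]
e17 deliver 1→0: ·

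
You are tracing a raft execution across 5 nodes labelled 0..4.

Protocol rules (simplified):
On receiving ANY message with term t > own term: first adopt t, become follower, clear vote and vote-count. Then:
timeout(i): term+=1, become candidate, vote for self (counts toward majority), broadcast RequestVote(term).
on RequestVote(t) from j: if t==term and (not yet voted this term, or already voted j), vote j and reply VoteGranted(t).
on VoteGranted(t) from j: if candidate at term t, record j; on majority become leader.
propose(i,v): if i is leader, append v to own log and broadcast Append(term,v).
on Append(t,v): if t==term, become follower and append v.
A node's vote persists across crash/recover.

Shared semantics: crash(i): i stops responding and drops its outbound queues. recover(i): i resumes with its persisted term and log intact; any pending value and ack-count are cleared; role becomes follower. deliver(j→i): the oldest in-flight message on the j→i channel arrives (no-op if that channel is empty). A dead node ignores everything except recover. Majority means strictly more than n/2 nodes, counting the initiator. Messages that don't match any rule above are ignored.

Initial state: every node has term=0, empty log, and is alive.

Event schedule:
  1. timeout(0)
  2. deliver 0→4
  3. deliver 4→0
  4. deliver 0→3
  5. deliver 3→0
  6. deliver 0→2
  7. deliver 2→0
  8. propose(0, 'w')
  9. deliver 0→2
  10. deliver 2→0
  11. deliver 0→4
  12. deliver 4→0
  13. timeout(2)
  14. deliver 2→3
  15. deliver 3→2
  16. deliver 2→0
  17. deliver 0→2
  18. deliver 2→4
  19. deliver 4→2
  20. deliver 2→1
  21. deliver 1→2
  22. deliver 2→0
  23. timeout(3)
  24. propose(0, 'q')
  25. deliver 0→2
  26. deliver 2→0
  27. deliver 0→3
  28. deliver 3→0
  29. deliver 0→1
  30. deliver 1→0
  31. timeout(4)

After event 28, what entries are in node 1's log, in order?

[1] timeout(0) → N0(cand t1 [-])
[2] deliver 0→4 → N4(foll t1 [-])
[3] deliver 4→0 → ∅
[4] deliver 0→3 → N3(foll t1 [-])
[5] deliver 3→0 → N0(lead t1 [-])
[6] deliver 0→2 → N2(foll t1 [-])
[7] deliver 2→0 → ∅
[8] propose(0,'w') → N0(lead t1 [w])
[9] deliver 0→2 → N2(foll t1 [w])
[10] deliver 2→0 → ∅
[11] deliver 0→4 → N4(foll t1 [w])
[12] deliver 4→0 → ∅
[13] timeout(2) → N2(cand t2 [w])
[14] deliver 2→3 → N3(foll t2 [-])
[15] deliver 3→2 → ∅
[16] deliver 2→0 → N0(foll t2 [w])
[17] deliver 0→2 → N2(lead t2 [w])
[18] deliver 2→4 → N4(foll t2 [w])
[19] deliver 4→2 → ∅
[20] deliver 2→1 → N1(foll t2 [-])
[21] deliver 1→2 → ∅
[22] deliver 2→0 → ∅
[23] timeout(3) → N3(cand t3 [-])
[24] propose(0,'q') → ∅
[25] deliver 0→2 → ∅
[26] deliver 2→0 → ∅
[27] deliver 0→3 → ∅
[28] deliver 3→0 → N0(foll t3 [w])

empty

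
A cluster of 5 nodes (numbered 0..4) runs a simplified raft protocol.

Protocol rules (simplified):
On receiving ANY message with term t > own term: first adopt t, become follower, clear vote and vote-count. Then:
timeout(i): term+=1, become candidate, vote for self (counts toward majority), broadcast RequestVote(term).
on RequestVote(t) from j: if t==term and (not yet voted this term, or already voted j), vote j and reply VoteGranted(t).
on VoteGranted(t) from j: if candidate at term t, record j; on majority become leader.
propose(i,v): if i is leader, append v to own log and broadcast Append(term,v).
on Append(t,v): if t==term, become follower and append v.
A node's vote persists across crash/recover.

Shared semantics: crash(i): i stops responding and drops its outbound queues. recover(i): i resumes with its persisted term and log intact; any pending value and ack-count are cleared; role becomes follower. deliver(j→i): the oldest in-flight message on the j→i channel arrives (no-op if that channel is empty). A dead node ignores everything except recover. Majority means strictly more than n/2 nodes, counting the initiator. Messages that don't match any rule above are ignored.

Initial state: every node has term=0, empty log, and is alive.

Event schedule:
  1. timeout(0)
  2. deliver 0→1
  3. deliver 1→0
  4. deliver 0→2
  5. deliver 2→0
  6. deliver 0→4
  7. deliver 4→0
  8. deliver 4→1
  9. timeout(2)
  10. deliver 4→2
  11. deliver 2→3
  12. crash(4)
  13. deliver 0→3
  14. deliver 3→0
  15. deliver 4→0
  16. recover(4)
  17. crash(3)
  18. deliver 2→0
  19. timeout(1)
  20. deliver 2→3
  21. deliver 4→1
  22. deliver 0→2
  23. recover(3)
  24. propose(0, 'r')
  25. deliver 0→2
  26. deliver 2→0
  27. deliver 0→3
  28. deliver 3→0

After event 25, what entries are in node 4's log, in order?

after 1 — timeout(0): n0:cand/t1/[-]
after 2 — deliver 0→1: n1:foll/t1/[-]
after 3 — deliver 1→0: ·
after 4 — deliver 0→2: n2:foll/t1/[-]
after 5 — deliver 2→0: n0:lead/t1/[-]
after 6 — deliver 0→4: n4:foll/t1/[-]
after 7 — deliver 4→0: ·
after 8 — deliver 4→1: ·
after 9 — timeout(2): n2:cand/t2/[-]
after 10 — deliver 4→2: ·
after 11 — deliver 2→3: n3:foll/t2/[-]
after 12 — crash(4): n4:✗foll/t1/[-]
after 13 — deliver 0→3: ·
after 14 — deliver 3→0: ·
after 15 — deliver 4→0: ·
after 16 — recover(4): n4:foll/t1/[-]
after 17 — crash(3): n3:✗foll/t2/[-]
after 18 — deliver 2→0: n0:foll/t2/[-]
after 19 — timeout(1): n1:cand/t2/[-]
after 20 — deliver 2→3: ·
after 21 — deliver 4→1: ·
after 22 — deliver 0→2: ·
after 23 — recover(3): n3:foll/t2/[-]
after 24 — propose(0,'r'): ·
after 25 — deliver 0→2: ·

empty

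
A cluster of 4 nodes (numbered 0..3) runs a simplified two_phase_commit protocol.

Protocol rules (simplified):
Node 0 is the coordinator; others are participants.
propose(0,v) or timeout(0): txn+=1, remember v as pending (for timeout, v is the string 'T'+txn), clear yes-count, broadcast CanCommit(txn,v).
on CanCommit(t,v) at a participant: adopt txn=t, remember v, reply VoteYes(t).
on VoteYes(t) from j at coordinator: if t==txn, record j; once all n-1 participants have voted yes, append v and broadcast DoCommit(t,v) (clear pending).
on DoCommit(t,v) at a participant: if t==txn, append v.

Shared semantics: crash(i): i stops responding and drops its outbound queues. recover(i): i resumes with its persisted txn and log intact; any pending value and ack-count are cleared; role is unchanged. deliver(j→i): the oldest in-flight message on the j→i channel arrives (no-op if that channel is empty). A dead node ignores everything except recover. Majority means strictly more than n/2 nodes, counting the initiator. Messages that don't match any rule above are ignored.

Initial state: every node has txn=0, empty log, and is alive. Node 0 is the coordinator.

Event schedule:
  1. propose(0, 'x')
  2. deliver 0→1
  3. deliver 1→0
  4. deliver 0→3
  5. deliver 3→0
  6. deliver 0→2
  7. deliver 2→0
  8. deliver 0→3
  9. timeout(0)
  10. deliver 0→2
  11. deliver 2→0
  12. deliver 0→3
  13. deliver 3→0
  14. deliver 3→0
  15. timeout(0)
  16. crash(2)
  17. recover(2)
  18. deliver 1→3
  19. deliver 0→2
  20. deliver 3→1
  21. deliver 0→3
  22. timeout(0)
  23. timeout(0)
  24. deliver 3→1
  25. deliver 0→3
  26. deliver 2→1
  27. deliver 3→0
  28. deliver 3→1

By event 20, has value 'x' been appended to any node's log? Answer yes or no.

[1] propose(0,'x') → N0(coor t1 [-])
[2] deliver 0→1 → N1(part t1 [-])
[3] deliver 1→0 → ∅
[4] deliver 0→3 → N3(part t1 [-])
[5] deliver 3→0 → ∅
[6] deliver 0→2 → N2(part t1 [-])
[7] deliver 2→0 → N0(coor t1 [x])
[8] deliver 0→3 → N3(part t1 [x])
[9] timeout(0) → N0(coor t2 [x])
[10] deliver 0→2 → N2(part t1 [x])
[11] deliver 2→0 → ∅
[12] deliver 0→3 → N3(part t2 [x])
[13] deliver 3→0 → ∅
[14] deliver 3→0 → ∅
[15] timeout(0) → N0(coor t3 [x])
[16] crash(2) → N2(✗part t1 [x])
[17] recover(2) → N2(part t1 [x])
[18] deliver 1→3 → ∅
[19] deliver 0→2 → N2(part t2 [x])
[20] deliver 3→1 → ∅

yes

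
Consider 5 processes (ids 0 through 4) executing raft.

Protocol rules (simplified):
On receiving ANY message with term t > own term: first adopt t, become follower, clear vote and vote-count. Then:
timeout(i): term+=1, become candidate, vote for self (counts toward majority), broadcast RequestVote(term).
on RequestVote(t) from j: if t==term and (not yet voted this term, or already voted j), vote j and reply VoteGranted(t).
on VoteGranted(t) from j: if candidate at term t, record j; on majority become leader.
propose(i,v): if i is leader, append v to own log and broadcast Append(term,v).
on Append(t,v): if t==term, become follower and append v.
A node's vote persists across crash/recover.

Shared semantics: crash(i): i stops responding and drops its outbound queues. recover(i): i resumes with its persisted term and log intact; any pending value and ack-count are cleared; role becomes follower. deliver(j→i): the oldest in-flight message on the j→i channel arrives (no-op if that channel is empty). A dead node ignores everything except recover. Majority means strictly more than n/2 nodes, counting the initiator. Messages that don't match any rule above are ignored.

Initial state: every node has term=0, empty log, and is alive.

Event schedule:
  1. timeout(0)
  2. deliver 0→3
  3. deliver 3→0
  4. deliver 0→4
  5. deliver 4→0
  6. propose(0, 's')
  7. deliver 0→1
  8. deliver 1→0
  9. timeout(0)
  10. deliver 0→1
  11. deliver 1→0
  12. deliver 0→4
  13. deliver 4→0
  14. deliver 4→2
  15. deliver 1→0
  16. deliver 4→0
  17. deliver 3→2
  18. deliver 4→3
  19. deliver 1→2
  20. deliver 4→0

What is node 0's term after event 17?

2

1. timeout(0):  <0:cand t1 ->
2. deliver 0→3:  <3:foll t1 ->
3. deliver 3→0:  nop
4. deliver 0→4:  <4:foll t1 ->
5. deliver 4→0:  <0:lead t1 ->
6. propose(0,'s'):  <0:lead t1 s>
7. deliver 0→1:  <1:foll t1 ->
8. deliver 1→0:  nop
9. timeout(0):  <0:cand t2 s>
10. deliver 0→1:  <1:foll t1 s>
11. deliver 1→0:  nop
12. deliver 0→4:  <4:foll t1 s>
13. deliver 4→0:  nop
14. deliver 4→2:  nop
15. deliver 1→0:  nop
16. deliver 4→0:  nop
17. deliver 3→2:  nop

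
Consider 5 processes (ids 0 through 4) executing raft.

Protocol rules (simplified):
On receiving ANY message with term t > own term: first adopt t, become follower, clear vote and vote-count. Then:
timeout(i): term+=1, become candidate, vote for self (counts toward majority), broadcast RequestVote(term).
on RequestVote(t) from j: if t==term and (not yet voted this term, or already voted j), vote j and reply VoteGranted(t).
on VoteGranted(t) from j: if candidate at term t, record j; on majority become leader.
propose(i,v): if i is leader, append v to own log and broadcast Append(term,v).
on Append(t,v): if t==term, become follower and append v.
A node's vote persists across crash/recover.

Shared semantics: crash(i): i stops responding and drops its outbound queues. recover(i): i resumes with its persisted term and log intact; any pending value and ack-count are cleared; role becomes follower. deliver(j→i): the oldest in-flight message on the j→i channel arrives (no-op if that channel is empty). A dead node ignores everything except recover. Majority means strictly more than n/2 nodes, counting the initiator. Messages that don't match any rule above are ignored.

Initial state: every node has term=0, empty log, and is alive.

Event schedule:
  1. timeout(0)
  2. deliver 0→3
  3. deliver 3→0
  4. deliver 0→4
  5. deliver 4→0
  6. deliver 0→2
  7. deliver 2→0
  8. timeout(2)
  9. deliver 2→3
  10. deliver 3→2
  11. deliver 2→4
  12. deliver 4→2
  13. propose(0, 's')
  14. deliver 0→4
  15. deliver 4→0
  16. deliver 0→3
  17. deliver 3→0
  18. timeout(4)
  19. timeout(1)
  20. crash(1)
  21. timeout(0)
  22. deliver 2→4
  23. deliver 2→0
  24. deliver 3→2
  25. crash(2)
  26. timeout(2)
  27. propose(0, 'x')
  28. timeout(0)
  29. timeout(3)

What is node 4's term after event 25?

e1 timeout(0): 0[cand,t=1,-]
e2 deliver 0→3: 3[foll,t=1,-]
e3 deliver 3→0: ·
e4 deliver 0→4: 4[foll,t=1,-]
e5 deliver 4→0: 0[lead,t=1,-]
e6 deliver 0→2: 2[foll,t=1,-]
e7 deliver 2→0: ·
e8 timeout(2): 2[cand,t=2,-]
e9 deliver 2→3: 3[foll,t=2,-]
e10 deliver 3→2: ·
e11 deliver 2→4: 4[foll,t=2,-]
e12 deliver 4→2: 2[lead,t=2,-]
e13 propose(0,'s'): 0[lead,t=1,s]
e14 deliver 0→4: ·
e15 deliver 4→0: ·
e16 deliver 0→3: ·
e17 deliver 3→0: ·
e18 timeout(4): 4[cand,t=3,-]
e19 timeout(1): 1[cand,t=1,-]
e20 crash(1): 1[✗cand,t=1,-]
e21 timeout(0): 0[cand,t=2,s]
e22 deliver 2→4: ·
e23 deliver 2→0: ·
e24 deliver 3→2: ·
e25 crash(2): 2[✗lead,t=2,-]

3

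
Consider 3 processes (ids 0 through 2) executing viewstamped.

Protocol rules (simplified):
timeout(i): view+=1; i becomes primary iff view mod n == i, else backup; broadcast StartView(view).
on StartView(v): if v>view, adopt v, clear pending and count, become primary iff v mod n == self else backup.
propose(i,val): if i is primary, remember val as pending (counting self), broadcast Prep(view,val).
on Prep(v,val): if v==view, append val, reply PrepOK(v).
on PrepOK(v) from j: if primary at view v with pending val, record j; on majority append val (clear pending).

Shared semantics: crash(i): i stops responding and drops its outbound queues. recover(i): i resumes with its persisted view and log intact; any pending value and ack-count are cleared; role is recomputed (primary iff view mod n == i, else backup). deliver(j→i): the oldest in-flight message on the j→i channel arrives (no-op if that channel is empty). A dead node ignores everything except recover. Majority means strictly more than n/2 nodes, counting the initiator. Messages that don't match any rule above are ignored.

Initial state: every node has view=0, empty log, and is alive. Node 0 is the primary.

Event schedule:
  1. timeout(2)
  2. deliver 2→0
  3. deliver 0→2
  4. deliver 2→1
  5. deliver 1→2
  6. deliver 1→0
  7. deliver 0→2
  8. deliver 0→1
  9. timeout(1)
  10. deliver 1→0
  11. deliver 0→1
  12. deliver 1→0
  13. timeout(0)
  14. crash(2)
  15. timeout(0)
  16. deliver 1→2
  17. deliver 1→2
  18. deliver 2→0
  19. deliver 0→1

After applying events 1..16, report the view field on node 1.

2

step 1 timeout(2): 2={back,v=1,log=-}
step 2 deliver 2→0: 0={back,v=1,log=-}
step 3 deliver 0→2: —
step 4 deliver 2→1: 1={prim,v=1,log=-}
step 5 deliver 1→2: —
step 6 deliver 1→0: —
step 7 deliver 0→2: —
step 8 deliver 0→1: —
step 9 timeout(1): 1={back,v=2,log=-}
step 10 deliver 1→0: 0={back,v=2,log=-}
step 11 deliver 0→1: —
step 12 deliver 1→0: —
step 13 timeout(0): 0={prim,v=3,log=-}
step 14 crash(2): 2={✗back,v=1,log=-}
step 15 timeout(0): 0={back,v=4,log=-}
step 16 deliver 1→2: —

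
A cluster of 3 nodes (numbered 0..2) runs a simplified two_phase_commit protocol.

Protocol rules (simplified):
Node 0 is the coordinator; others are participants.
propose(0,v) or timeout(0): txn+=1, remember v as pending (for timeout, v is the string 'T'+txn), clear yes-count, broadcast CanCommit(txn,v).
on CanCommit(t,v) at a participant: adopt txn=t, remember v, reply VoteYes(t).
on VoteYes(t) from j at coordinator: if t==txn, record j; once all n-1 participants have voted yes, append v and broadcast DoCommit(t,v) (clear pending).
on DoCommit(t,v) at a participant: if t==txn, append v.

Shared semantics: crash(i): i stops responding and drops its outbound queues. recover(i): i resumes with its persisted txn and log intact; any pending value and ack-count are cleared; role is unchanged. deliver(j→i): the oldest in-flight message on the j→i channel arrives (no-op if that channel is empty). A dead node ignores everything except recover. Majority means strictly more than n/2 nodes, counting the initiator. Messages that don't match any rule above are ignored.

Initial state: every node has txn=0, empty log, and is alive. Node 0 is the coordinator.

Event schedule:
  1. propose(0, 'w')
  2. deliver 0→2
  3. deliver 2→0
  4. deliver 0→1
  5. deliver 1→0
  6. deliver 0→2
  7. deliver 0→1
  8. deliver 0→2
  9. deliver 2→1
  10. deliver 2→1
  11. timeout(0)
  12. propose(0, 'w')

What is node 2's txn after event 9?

1

[1] propose(0,'w') → N0(coor t1 [-])
[2] deliver 0→2 → N2(part t1 [-])
[3] deliver 2→0 → ∅
[4] deliver 0→1 → N1(part t1 [-])
[5] deliver 1→0 → N0(coor t1 [w])
[6] deliver 0→2 → N2(part t1 [w])
[7] deliver 0→1 → N1(part t1 [w])
[8] deliver 0→2 → ∅
[9] deliver 2→1 → ∅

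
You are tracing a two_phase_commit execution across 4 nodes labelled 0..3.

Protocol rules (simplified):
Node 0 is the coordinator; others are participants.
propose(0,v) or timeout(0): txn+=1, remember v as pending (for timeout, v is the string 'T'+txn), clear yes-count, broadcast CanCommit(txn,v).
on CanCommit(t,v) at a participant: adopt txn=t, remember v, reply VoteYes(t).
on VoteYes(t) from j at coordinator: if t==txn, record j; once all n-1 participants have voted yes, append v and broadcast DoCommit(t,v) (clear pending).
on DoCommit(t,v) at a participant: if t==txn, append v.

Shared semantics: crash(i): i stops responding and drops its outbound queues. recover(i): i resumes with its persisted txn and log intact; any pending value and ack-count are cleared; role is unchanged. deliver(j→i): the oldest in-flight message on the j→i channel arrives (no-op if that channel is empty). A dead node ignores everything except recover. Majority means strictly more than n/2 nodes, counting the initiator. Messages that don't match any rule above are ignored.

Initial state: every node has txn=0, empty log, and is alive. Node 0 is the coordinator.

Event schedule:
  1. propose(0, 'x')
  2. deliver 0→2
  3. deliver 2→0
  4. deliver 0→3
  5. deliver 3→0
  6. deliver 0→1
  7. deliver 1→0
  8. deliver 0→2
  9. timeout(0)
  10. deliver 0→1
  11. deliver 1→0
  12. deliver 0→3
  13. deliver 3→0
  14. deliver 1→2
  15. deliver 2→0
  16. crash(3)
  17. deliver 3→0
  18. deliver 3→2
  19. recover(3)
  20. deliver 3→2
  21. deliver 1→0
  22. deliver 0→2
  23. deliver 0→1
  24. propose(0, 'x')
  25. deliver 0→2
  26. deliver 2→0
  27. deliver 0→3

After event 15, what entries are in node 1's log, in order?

step 1 propose(0,'x'): 0={coor,t=1,log=-}
step 2 deliver 0→2: 2={part,t=1,log=-}
step 3 deliver 2→0: —
step 4 deliver 0→3: 3={part,t=1,log=-}
step 5 deliver 3→0: —
step 6 deliver 0→1: 1={part,t=1,log=-}
step 7 deliver 1→0: 0={coor,t=1,log=x}
step 8 deliver 0→2: 2={part,t=1,log=x}
step 9 timeout(0): 0={coor,t=2,log=x}
step 10 deliver 0→1: 1={part,t=1,log=x}
step 11 deliver 1→0: —
step 12 deliver 0→3: 3={part,t=1,log=x}
step 13 deliver 3→0: —
step 14 deliver 1→2: —
step 15 deliver 2→0: —

x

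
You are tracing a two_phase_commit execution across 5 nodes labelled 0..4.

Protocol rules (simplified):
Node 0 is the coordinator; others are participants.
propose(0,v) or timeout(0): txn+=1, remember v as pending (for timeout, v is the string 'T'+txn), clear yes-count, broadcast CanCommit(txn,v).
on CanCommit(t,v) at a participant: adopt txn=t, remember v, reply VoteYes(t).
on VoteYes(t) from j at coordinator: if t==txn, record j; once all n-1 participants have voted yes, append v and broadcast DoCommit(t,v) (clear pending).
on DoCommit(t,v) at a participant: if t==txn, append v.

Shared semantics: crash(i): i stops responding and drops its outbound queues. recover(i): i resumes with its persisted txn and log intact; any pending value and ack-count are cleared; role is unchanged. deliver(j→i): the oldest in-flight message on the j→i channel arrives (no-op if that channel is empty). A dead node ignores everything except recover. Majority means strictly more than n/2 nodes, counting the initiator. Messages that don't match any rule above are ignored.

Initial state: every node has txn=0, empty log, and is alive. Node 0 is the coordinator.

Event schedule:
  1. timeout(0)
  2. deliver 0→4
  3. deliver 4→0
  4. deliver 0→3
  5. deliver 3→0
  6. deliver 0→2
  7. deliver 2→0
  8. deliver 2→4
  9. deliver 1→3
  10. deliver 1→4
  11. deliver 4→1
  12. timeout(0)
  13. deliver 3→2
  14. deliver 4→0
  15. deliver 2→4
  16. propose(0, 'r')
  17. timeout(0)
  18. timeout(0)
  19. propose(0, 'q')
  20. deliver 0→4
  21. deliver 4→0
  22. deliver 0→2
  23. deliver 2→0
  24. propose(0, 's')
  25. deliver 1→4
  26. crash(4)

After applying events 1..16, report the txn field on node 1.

[1] timeout(0) → N0(coor t1 [-])
[2] deliver 0→4 → N4(part t1 [-])
[3] deliver 4→0 → ∅
[4] deliver 0→3 → N3(part t1 [-])
[5] deliver 3→0 → ∅
[6] deliver 0→2 → N2(part t1 [-])
[7] deliver 2→0 → ∅
[8] deliver 2→4 → ∅
[9] deliver 1→3 → ∅
[10] deliver 1→4 → ∅
[11] deliver 4→1 → ∅
[12] timeout(0) → N0(coor t2 [-])
[13] deliver 3→2 → ∅
[14] deliver 4→0 → ∅
[15] deliver 2→4 → ∅
[16] propose(0,'r') → N0(coor t3 [-])

0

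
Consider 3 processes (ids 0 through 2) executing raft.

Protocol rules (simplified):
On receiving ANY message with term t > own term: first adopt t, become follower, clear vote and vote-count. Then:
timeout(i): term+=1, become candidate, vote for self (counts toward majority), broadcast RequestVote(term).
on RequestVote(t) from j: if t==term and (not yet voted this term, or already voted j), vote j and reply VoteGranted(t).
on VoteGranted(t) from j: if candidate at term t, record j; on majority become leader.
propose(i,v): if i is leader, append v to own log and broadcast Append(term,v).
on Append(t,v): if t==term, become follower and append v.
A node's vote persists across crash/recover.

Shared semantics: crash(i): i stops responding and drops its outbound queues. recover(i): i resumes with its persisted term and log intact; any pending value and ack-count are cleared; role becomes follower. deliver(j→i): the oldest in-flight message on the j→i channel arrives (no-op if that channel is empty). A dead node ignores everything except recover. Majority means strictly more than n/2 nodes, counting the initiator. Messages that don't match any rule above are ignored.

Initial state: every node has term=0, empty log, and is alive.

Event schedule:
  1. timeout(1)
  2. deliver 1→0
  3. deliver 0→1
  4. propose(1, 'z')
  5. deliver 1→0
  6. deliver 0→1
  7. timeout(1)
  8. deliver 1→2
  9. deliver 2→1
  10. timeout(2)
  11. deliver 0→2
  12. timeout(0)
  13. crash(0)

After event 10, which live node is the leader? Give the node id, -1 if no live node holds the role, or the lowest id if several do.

step 1 timeout(1): 1={cand,t=1,log=-}
step 2 deliver 1→0: 0={foll,t=1,log=-}
step 3 deliver 0→1: 1={lead,t=1,log=-}
step 4 propose(1,'z'): 1={lead,t=1,log=z}
step 5 deliver 1→0: 0={foll,t=1,log=z}
step 6 deliver 0→1: —
step 7 timeout(1): 1={cand,t=2,log=z}
step 8 deliver 1→2: 2={foll,t=1,log=-}
step 9 deliver 2→1: —
step 10 timeout(2): 2={cand,t=2,log=-}

-1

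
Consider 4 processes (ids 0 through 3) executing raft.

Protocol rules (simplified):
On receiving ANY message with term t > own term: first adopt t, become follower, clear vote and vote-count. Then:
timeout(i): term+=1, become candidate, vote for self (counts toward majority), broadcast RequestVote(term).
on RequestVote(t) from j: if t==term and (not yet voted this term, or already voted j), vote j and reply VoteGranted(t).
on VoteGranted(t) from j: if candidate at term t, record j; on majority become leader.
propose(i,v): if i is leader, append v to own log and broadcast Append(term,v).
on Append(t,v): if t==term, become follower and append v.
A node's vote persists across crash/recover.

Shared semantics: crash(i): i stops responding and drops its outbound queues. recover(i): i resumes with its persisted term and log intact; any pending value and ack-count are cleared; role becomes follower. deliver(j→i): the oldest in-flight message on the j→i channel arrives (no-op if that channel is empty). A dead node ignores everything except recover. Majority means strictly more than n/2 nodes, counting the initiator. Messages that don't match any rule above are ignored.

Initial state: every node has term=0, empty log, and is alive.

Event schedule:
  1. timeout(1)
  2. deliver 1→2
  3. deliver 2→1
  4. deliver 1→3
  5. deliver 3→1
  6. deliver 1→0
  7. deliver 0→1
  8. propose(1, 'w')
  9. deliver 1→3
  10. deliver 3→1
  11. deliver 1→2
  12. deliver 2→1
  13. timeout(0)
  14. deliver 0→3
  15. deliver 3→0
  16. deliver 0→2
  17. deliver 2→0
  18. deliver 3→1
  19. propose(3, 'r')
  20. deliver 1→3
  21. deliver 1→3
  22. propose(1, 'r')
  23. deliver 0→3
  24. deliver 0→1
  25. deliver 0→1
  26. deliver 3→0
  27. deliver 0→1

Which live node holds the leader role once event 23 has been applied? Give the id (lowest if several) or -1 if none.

0

1. timeout(1):  <1:cand t1 ->
2. deliver 1→2:  <2:foll t1 ->
3. deliver 2→1:  nop
4. deliver 1→3:  <3:foll t1 ->
5. deliver 3→1:  <1:lead t1 ->
6. deliver 1→0:  <0:foll t1 ->
7. deliver 0→1:  nop
8. propose(1,'w'):  <1:lead t1 w>
9. deliver 1→3:  <3:foll t1 w>
10. deliver 3→1:  nop
11. deliver 1→2:  <2:foll t1 w>
12. deliver 2→1:  nop
13. timeout(0):  <0:cand t2 ->
14. deliver 0→3:  <3:foll t2 w>
15. deliver 3→0:  nop
16. deliver 0→2:  <2:foll t2 w>
17. deliver 2→0:  <0:lead t2 ->
18. deliver 3→1:  nop
19. propose(3,'r'):  nop
20. deliver 1→3:  nop
21. deliver 1→3:  nop
22. propose(1,'r'):  <1:lead t1 w,r>
23. deliver 0→3:  nop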